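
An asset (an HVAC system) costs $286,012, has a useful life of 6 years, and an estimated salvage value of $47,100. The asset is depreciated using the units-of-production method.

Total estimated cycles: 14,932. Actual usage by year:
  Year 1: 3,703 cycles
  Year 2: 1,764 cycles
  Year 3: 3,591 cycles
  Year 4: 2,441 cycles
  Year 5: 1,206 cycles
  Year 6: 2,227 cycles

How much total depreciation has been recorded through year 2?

$87,472

Depreciable base = $286,012 − $47,100 = $238,912.
Rate = $238,912 / 14,932 cycles = $16 per cycle.
Year 1: 3,703 × $16 = $59,248. Book value $226,764.
Year 2: 1,764 × $16 = $28,224. Book value $198,540.
Accumulated through year 2 = $286,012 − $198,540 = $87,472.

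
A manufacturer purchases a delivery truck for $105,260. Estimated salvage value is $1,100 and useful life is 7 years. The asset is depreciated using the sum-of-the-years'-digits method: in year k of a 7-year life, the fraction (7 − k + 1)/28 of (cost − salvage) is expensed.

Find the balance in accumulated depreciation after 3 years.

$66,960

Depreciable base = $105,260 − $1,100 = $104,160.
Sum of the years' digits = 7+6+5+4+3+2+1 = 28.
Year 1: $104,160 × 7/28 = $26,040. Book value $79,220.
Year 2: $104,160 × 6/28 = $22,320. Book value $56,900.
Year 3: $104,160 × 5/28 = $18,600. Book value $38,300.
Accumulated through year 3 = $105,260 − $38,300 = $66,960.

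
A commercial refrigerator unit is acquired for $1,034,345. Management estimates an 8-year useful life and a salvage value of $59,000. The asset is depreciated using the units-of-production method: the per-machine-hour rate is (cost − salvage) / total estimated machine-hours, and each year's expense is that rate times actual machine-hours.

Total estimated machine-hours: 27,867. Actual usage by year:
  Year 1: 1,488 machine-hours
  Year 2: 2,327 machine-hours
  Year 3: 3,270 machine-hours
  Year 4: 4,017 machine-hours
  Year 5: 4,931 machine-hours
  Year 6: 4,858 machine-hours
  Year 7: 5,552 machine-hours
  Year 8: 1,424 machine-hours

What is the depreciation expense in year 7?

Depreciable base = $1,034,345 − $59,000 = $975,345.
Rate = $975,345 / 27,867 machine-hours = $35 per machine-hour.
Year 1: 1,488 × $35 = $52,080. Book value $982,265.
Year 2: 2,327 × $35 = $81,445. Book value $900,820.
Year 3: 3,270 × $35 = $114,450. Book value $786,370.
Year 4: 4,017 × $35 = $140,595. Book value $645,775.
Year 5: 4,931 × $35 = $172,585. Book value $473,190.
Year 6: 4,858 × $35 = $170,030. Book value $303,160.
Year 7: 5,552 × $35 = $194,320. Book value $108,840.

$194,320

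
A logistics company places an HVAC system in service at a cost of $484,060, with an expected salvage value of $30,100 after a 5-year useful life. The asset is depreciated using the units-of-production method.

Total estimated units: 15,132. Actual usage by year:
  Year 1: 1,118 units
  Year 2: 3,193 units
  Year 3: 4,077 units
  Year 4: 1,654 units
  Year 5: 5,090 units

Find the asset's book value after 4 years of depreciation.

Depreciable base = $484,060 − $30,100 = $453,960.
Rate = $453,960 / 15,132 units = $30 per unit.
Year 1: 1,118 × $30 = $33,540. Book value $450,520.
Year 2: 3,193 × $30 = $95,790. Book value $354,730.
Year 3: 4,077 × $30 = $122,310. Book value $232,420.
Year 4: 1,654 × $30 = $49,620. Book value $182,800.

$182,800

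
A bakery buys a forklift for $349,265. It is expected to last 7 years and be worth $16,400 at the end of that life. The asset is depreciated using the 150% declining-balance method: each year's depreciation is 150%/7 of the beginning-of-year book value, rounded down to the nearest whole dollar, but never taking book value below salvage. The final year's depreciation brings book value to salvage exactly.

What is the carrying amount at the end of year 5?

$104,588

Depreciable base = $349,265 − $16,400 = $332,865.
Year 1: ⌊$349,265 × 150%/7⌋ = $74,842. Book value $274,423.
Year 2: ⌊$274,423 × 150%/7⌋ = $58,804. Book value $215,619.
Year 3: ⌊$215,619 × 150%/7⌋ = $46,204. Book value $169,415.
Year 4: ⌊$169,415 × 150%/7⌋ = $36,303. Book value $133,112.
Year 5: ⌊$133,112 × 150%/7⌋ = $28,524. Book value $104,588.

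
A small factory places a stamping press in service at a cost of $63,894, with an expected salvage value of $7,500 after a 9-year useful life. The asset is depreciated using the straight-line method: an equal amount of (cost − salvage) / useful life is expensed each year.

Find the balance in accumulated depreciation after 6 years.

$37,596

Depreciable base = $63,894 − $7,500 = $56,394.
Annual expense = $56,394 / 9 = $6,266.
End of year 1: book value $57,628.
End of year 2: book value $51,362.
End of year 3: book value $45,096.
End of year 4: book value $38,830.
End of year 5: book value $32,564.
End of year 6: book value $26,298.
Accumulated through year 6 = $63,894 − $26,298 = $37,596.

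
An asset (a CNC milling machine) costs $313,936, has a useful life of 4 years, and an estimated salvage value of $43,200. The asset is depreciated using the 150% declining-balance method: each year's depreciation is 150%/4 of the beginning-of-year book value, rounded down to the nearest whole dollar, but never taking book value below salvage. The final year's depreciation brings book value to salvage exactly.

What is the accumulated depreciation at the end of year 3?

$237,291

Depreciable base = $313,936 − $43,200 = $270,736.
Year 1: ⌊$313,936 × 150%/4⌋ = $117,726. Book value $196,210.
Year 2: ⌊$196,210 × 150%/4⌋ = $73,578. Book value $122,632.
Year 3: ⌊$122,632 × 150%/4⌋ = $45,987. Book value $76,645.
Accumulated through year 3 = $313,936 − $76,645 = $237,291.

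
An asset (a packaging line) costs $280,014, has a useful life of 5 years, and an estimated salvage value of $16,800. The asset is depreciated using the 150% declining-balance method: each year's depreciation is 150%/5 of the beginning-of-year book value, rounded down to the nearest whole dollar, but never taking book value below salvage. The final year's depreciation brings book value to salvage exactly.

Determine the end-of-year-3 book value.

$96,045

Depreciable base = $280,014 − $16,800 = $263,214.
Year 1: ⌊$280,014 × 150%/5⌋ = $84,004. Book value $196,010.
Year 2: ⌊$196,010 × 150%/5⌋ = $58,803. Book value $137,207.
Year 3: ⌊$137,207 × 150%/5⌋ = $41,162. Book value $96,045.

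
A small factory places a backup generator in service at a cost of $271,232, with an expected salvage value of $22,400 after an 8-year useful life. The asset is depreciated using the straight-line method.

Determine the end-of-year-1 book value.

Depreciable base = $271,232 − $22,400 = $248,832.
Annual expense = $248,832 / 8 = $31,104.
End of year 1: book value $240,128.

$240,128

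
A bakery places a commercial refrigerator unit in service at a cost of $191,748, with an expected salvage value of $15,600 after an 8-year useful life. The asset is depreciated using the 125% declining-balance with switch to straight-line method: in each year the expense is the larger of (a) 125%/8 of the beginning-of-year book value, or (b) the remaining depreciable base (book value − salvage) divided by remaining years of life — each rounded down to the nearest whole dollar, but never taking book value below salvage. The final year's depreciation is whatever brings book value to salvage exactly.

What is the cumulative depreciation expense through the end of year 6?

$136,316

Depreciable base = $191,748 − $15,600 = $176,148.
Year 1: DB = ⌊$191,748 × 125%/8⌋ = $29,960; SL = ⌊$176,148/8⌋ = $22,018 → take DB $29,960. Book value $161,788.
Year 2: DB = ⌊$161,788 × 125%/8⌋ = $25,279; SL = ⌊$146,188/7⌋ = $20,884 → take DB $25,279. Book value $136,509.
Year 3: DB = ⌊$136,509 × 125%/8⌋ = $21,329; SL = ⌊$120,909/6⌋ = $20,151 → take DB $21,329. Book value $115,180.
Year 4: DB = ⌊$115,180 × 125%/8⌋ = $17,996; SL = ⌊$99,580/5⌋ = $19,916 → take SL $19,916. Book value $95,264.
Year 5: DB = ⌊$95,264 × 125%/8⌋ = $14,885; SL = ⌊$79,664/4⌋ = $19,916 → take SL $19,916. Book value $75,348.
Year 6: DB = ⌊$75,348 × 125%/8⌋ = $11,773; SL = ⌊$59,748/3⌋ = $19,916 → take SL $19,916. Book value $55,432.
Accumulated through year 6 = $191,748 − $55,432 = $136,316.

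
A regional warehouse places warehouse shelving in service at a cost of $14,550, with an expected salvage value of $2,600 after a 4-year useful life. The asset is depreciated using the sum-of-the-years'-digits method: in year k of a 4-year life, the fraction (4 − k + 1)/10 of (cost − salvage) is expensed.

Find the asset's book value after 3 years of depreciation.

Depreciable base = $14,550 − $2,600 = $11,950.
Sum of the years' digits = 4+3+2+1 = 10.
Year 1: $11,950 × 4/10 = $4,780. Book value $9,770.
Year 2: $11,950 × 3/10 = $3,585. Book value $6,185.
Year 3: $11,950 × 2/10 = $2,390. Book value $3,795.

$3,795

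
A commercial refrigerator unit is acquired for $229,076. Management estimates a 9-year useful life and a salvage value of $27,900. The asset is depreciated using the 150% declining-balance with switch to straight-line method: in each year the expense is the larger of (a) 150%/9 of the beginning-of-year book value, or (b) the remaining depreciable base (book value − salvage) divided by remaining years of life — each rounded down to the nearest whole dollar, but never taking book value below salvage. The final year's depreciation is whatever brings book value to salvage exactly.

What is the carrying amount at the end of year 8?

$43,941

Depreciable base = $229,076 − $27,900 = $201,176.
Year 1: DB = ⌊$229,076 × 150%/9⌋ = $38,179; SL = ⌊$201,176/9⌋ = $22,352 → take DB $38,179. Book value $190,897.
Year 2: DB = ⌊$190,897 × 150%/9⌋ = $31,816; SL = ⌊$162,997/8⌋ = $20,374 → take DB $31,816. Book value $159,081.
Year 3: DB = ⌊$159,081 × 150%/9⌋ = $26,513; SL = ⌊$131,181/7⌋ = $18,740 → take DB $26,513. Book value $132,568.
Year 4: DB = ⌊$132,568 × 150%/9⌋ = $22,094; SL = ⌊$104,668/6⌋ = $17,444 → take DB $22,094. Book value $110,474.
Year 5: DB = ⌊$110,474 × 150%/9⌋ = $18,412; SL = ⌊$82,574/5⌋ = $16,514 → take DB $18,412. Book value $92,062.
Year 6: DB = ⌊$92,062 × 150%/9⌋ = $15,343; SL = ⌊$64,162/4⌋ = $16,040 → take SL $16,040. Book value $76,022.
Year 7: DB = ⌊$76,022 × 150%/9⌋ = $12,670; SL = ⌊$48,122/3⌋ = $16,040 → take SL $16,040. Book value $59,982.
Year 8: DB = ⌊$59,982 × 150%/9⌋ = $9,997; SL = ⌊$32,082/2⌋ = $16,041 → take SL $16,041. Book value $43,941.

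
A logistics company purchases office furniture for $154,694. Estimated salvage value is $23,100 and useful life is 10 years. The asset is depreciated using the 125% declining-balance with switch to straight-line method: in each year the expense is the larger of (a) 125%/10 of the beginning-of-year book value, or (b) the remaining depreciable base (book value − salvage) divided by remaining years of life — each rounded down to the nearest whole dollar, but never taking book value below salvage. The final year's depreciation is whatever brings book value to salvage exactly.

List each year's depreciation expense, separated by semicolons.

$19,336; $16,919; $14,804; $12,954; $11,335; $11,249; $11,249; $11,249; $11,249; $11,250

Depreciable base = $154,694 − $23,100 = $131,594.
Year 1: DB = ⌊$154,694 × 125%/10⌋ = $19,336; SL = ⌊$131,594/10⌋ = $13,159 → take DB $19,336. Book value $135,358.
Year 2: DB = ⌊$135,358 × 125%/10⌋ = $16,919; SL = ⌊$112,258/9⌋ = $12,473 → take DB $16,919. Book value $118,439.
Year 3: DB = ⌊$118,439 × 125%/10⌋ = $14,804; SL = ⌊$95,339/8⌋ = $11,917 → take DB $14,804. Book value $103,635.
Year 4: DB = ⌊$103,635 × 125%/10⌋ = $12,954; SL = ⌊$80,535/7⌋ = $11,505 → take DB $12,954. Book value $90,681.
Year 5: DB = ⌊$90,681 × 125%/10⌋ = $11,335; SL = ⌊$67,581/6⌋ = $11,263 → take DB $11,335. Book value $79,346.
Year 6: DB = ⌊$79,346 × 125%/10⌋ = $9,918; SL = ⌊$56,246/5⌋ = $11,249 → take SL $11,249. Book value $68,097.
Year 7: DB = ⌊$68,097 × 125%/10⌋ = $8,512; SL = ⌊$44,997/4⌋ = $11,249 → take SL $11,249. Book value $56,848.
Year 8: DB = ⌊$56,848 × 125%/10⌋ = $7,106; SL = ⌊$33,748/3⌋ = $11,249 → take SL $11,249. Book value $45,599.
Year 9: DB = ⌊$45,599 × 125%/10⌋ = $5,699; SL = ⌊$22,499/2⌋ = $11,249 → take SL $11,249. Book value $34,350.
Year 10 (final): $34,350 − $23,100 = $11,250. Book value $23,100.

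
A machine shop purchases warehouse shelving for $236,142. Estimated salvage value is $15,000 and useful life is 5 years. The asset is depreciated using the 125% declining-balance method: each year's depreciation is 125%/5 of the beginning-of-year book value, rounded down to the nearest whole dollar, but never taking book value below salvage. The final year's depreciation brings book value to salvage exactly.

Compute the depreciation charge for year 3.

$33,207

Depreciable base = $236,142 − $15,000 = $221,142.
Year 1: ⌊$236,142 × 125%/5⌋ = $59,035. Book value $177,107.
Year 2: ⌊$177,107 × 125%/5⌋ = $44,276. Book value $132,831.
Year 3: ⌊$132,831 × 125%/5⌋ = $33,207. Book value $99,624.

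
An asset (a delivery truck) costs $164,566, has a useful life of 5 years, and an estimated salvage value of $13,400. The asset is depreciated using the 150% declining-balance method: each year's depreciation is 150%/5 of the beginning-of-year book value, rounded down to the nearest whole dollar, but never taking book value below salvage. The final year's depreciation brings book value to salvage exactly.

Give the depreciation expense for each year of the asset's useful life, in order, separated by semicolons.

$49,369; $34,559; $24,191; $16,934; $26,113

Depreciable base = $164,566 − $13,400 = $151,166.
Year 1: ⌊$164,566 × 150%/5⌋ = $49,369. Book value $115,197.
Year 2: ⌊$115,197 × 150%/5⌋ = $34,559. Book value $80,638.
Year 3: ⌊$80,638 × 150%/5⌋ = $24,191. Book value $56,447.
Year 4: ⌊$56,447 × 150%/5⌋ = $16,934. Book value $39,513.
Year 5 (final): $39,513 − $13,400 = $26,113. Book value $13,400.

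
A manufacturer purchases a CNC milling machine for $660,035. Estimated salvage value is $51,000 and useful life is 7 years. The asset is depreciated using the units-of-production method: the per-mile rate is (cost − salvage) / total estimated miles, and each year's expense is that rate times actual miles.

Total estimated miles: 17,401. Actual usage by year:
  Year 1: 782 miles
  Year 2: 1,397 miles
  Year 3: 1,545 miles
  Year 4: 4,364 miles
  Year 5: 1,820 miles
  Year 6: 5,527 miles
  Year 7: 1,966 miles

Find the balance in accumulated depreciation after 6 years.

Depreciable base = $660,035 − $51,000 = $609,035.
Rate = $609,035 / 17,401 miles = $35 per mile.
Year 1: 782 × $35 = $27,370. Book value $632,665.
Year 2: 1,397 × $35 = $48,895. Book value $583,770.
Year 3: 1,545 × $35 = $54,075. Book value $529,695.
Year 4: 4,364 × $35 = $152,740. Book value $376,955.
Year 5: 1,820 × $35 = $63,700. Book value $313,255.
Year 6: 5,527 × $35 = $193,445. Book value $119,810.
Accumulated through year 6 = $660,035 − $119,810 = $540,225.

$540,225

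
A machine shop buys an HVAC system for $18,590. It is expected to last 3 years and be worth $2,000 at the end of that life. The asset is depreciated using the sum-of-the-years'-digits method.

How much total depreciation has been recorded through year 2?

$13,825

Depreciable base = $18,590 − $2,000 = $16,590.
Sum of the years' digits = 3+2+1 = 6.
Year 1: $16,590 × 3/6 = $8,295. Book value $10,295.
Year 2: $16,590 × 2/6 = $5,530. Book value $4,765.
Accumulated through year 2 = $18,590 − $4,765 = $13,825.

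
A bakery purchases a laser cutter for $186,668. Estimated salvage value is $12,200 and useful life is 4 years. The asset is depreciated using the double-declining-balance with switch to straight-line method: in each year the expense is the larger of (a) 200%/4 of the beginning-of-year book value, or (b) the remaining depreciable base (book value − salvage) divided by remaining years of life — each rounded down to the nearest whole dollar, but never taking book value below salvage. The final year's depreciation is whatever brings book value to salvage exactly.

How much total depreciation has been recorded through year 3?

$163,334

Depreciable base = $186,668 − $12,200 = $174,468.
Year 1: DB = ⌊$186,668 × 200%/4⌋ = $93,334; SL = ⌊$174,468/4⌋ = $43,617 → take DB $93,334. Book value $93,334.
Year 2: DB = ⌊$93,334 × 200%/4⌋ = $46,667; SL = ⌊$81,134/3⌋ = $27,044 → take DB $46,667. Book value $46,667.
Year 3: DB = ⌊$46,667 × 200%/4⌋ = $23,333; SL = ⌊$34,467/2⌋ = $17,233 → take DB $23,333. Book value $23,334.
Accumulated through year 3 = $186,668 − $23,334 = $163,334.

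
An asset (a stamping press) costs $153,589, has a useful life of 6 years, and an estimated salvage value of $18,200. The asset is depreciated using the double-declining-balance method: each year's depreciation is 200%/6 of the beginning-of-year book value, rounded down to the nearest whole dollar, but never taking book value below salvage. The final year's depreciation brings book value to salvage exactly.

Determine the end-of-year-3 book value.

Depreciable base = $153,589 − $18,200 = $135,389.
Year 1: ⌊$153,589 × 200%/6⌋ = $51,196. Book value $102,393.
Year 2: ⌊$102,393 × 200%/6⌋ = $34,131. Book value $68,262.
Year 3: ⌊$68,262 × 200%/6⌋ = $22,754. Book value $45,508.

$45,508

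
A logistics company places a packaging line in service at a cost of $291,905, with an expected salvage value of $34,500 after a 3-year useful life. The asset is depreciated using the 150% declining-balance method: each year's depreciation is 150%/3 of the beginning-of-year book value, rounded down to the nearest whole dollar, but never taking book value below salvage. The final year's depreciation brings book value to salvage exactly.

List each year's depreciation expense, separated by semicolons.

$145,952; $72,976; $38,477

Depreciable base = $291,905 − $34,500 = $257,405.
Year 1: ⌊$291,905 × 150%/3⌋ = $145,952. Book value $145,953.
Year 2: ⌊$145,953 × 150%/3⌋ = $72,976. Book value $72,977.
Year 3 (final): $72,977 − $34,500 = $38,477. Book value $34,500.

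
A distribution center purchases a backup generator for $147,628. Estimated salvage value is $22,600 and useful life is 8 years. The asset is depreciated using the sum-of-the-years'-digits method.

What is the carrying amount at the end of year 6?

Depreciable base = $147,628 − $22,600 = $125,028.
Sum of the years' digits = 8+7+6+5+4+3+2+1 = 36.
Year 1: $125,028 × 8/36 = $27,784. Book value $119,844.
Year 2: $125,028 × 7/36 = $24,311. Book value $95,533.
Year 3: $125,028 × 6/36 = $20,838. Book value $74,695.
Year 4: $125,028 × 5/36 = $17,365. Book value $57,330.
Year 5: $125,028 × 4/36 = $13,892. Book value $43,438.
Year 6: $125,028 × 3/36 = $10,419. Book value $33,019.

$33,019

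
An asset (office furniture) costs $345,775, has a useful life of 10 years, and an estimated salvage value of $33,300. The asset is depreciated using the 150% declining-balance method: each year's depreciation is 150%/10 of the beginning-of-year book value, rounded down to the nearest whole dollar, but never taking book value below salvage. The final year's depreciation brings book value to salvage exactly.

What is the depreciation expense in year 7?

$19,561

Depreciable base = $345,775 − $33,300 = $312,475.
Year 1: ⌊$345,775 × 150%/10⌋ = $51,866. Book value $293,909.
Year 2: ⌊$293,909 × 150%/10⌋ = $44,086. Book value $249,823.
Year 3: ⌊$249,823 × 150%/10⌋ = $37,473. Book value $212,350.
Year 4: ⌊$212,350 × 150%/10⌋ = $31,852. Book value $180,498.
Year 5: ⌊$180,498 × 150%/10⌋ = $27,074. Book value $153,424.
Year 6: ⌊$153,424 × 150%/10⌋ = $23,013. Book value $130,411.
Year 7: ⌊$130,411 × 150%/10⌋ = $19,561. Book value $110,850.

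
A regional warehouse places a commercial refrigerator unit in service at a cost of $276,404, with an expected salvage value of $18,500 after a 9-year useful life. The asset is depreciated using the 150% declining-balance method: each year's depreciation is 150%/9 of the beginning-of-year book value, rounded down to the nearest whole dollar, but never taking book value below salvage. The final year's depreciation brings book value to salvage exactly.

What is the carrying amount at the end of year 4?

$133,298

Depreciable base = $276,404 − $18,500 = $257,904.
Year 1: ⌊$276,404 × 150%/9⌋ = $46,067. Book value $230,337.
Year 2: ⌊$230,337 × 150%/9⌋ = $38,389. Book value $191,948.
Year 3: ⌊$191,948 × 150%/9⌋ = $31,991. Book value $159,957.
Year 4: ⌊$159,957 × 150%/9⌋ = $26,659. Book value $133,298.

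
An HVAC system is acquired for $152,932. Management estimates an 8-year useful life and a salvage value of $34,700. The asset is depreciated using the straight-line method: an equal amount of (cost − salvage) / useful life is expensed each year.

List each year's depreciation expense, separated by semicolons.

Depreciable base = $152,932 − $34,700 = $118,232.
Annual expense = $118,232 / 8 = $14,779.
End of year 1: book value $138,153.
End of year 2: book value $123,374.
End of year 3: book value $108,595.
End of year 4: book value $93,816.
End of year 5: book value $79,037.
End of year 6: book value $64,258.
End of year 7: book value $49,479.
End of year 8: book value $34,700.

$14,779; $14,779; $14,779; $14,779; $14,779; $14,779; $14,779; $14,779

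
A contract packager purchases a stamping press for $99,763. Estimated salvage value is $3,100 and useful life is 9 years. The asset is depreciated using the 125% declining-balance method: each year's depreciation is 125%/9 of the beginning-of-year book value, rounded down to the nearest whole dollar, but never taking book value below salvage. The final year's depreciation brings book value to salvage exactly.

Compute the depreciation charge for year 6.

Depreciable base = $99,763 − $3,100 = $96,663.
Year 1: ⌊$99,763 × 125%/9⌋ = $13,855. Book value $85,908.
Year 2: ⌊$85,908 × 125%/9⌋ = $11,931. Book value $73,977.
Year 3: ⌊$73,977 × 125%/9⌋ = $10,274. Book value $63,703.
Year 4: ⌊$63,703 × 125%/9⌋ = $8,847. Book value $54,856.
Year 5: ⌊$54,856 × 125%/9⌋ = $7,618. Book value $47,238.
Year 6: ⌊$47,238 × 125%/9⌋ = $6,560. Book value $40,678.

$6,560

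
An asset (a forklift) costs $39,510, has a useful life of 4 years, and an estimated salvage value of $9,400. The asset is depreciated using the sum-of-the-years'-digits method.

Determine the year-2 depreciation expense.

Depreciable base = $39,510 − $9,400 = $30,110.
Sum of the years' digits = 4+3+2+1 = 10.
Year 1: $30,110 × 4/10 = $12,044. Book value $27,466.
Year 2: $30,110 × 3/10 = $9,033. Book value $18,433.

$9,033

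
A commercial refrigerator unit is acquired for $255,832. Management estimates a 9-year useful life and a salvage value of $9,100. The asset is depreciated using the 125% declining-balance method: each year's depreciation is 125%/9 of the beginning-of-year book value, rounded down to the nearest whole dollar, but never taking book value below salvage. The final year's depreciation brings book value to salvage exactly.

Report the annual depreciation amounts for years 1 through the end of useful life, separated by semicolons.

Depreciable base = $255,832 − $9,100 = $246,732.
Year 1: ⌊$255,832 × 125%/9⌋ = $35,532. Book value $220,300.
Year 2: ⌊$220,300 × 125%/9⌋ = $30,597. Book value $189,703.
Year 3: ⌊$189,703 × 125%/9⌋ = $26,347. Book value $163,356.
Year 4: ⌊$163,356 × 125%/9⌋ = $22,688. Book value $140,668.
Year 5: ⌊$140,668 × 125%/9⌋ = $19,537. Book value $121,131.
Year 6: ⌊$121,131 × 125%/9⌋ = $16,823. Book value $104,308.
Year 7: ⌊$104,308 × 125%/9⌋ = $14,487. Book value $89,821.
Year 8: ⌊$89,821 × 125%/9⌋ = $12,475. Book value $77,346.
Year 9 (final): $77,346 − $9,100 = $68,246. Book value $9,100.

$35,532; $30,597; $26,347; $22,688; $19,537; $16,823; $14,487; $12,475; $68,246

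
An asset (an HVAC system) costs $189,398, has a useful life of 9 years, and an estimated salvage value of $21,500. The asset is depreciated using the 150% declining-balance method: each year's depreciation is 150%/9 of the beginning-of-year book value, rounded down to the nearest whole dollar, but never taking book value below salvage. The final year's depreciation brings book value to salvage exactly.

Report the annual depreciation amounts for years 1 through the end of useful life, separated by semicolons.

Depreciable base = $189,398 − $21,500 = $167,898.
Year 1: ⌊$189,398 × 150%/9⌋ = $31,566. Book value $157,832.
Year 2: ⌊$157,832 × 150%/9⌋ = $26,305. Book value $131,527.
Year 3: ⌊$131,527 × 150%/9⌋ = $21,921. Book value $109,606.
Year 4: ⌊$109,606 × 150%/9⌋ = $18,267. Book value $91,339.
Year 5: ⌊$91,339 × 150%/9⌋ = $15,223. Book value $76,116.
Year 6: ⌊$76,116 × 150%/9⌋ = $12,686. Book value $63,430.
Year 7: ⌊$63,430 × 150%/9⌋ = $10,571. Book value $52,859.
Year 8: ⌊$52,859 × 150%/9⌋ = $8,809. Book value $44,050.
Year 9 (final): $44,050 − $21,500 = $22,550. Book value $21,500.

$31,566; $26,305; $21,921; $18,267; $15,223; $12,686; $10,571; $8,809; $22,550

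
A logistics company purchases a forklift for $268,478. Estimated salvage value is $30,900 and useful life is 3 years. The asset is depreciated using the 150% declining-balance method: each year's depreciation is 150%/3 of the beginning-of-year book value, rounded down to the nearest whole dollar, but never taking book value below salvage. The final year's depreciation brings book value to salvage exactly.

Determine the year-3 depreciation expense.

Depreciable base = $268,478 − $30,900 = $237,578.
Year 1: ⌊$268,478 × 150%/3⌋ = $134,239. Book value $134,239.
Year 2: ⌊$134,239 × 150%/3⌋ = $67,119. Book value $67,120.
Year 3 (final): $67,120 − $30,900 = $36,220. Book value $30,900.

$36,220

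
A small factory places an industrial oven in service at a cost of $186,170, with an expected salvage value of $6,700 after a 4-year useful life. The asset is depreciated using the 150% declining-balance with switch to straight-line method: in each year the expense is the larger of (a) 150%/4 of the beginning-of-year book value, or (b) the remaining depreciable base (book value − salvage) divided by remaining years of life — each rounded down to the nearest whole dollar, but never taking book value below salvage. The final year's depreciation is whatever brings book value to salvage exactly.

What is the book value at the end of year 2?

Depreciable base = $186,170 − $6,700 = $179,470.
Year 1: DB = ⌊$186,170 × 150%/4⌋ = $69,813; SL = ⌊$179,470/4⌋ = $44,867 → take DB $69,813. Book value $116,357.
Year 2: DB = ⌊$116,357 × 150%/4⌋ = $43,633; SL = ⌊$109,657/3⌋ = $36,552 → take DB $43,633. Book value $72,724.

$72,724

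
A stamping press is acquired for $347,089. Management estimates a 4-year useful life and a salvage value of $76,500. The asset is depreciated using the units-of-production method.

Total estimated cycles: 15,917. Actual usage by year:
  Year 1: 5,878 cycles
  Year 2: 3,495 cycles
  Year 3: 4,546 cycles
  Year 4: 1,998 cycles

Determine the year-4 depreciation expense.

$33,966

Depreciable base = $347,089 − $76,500 = $270,589.
Rate = $270,589 / 15,917 cycles = $17 per cycle.
Year 1: 5,878 × $17 = $99,926. Book value $247,163.
Year 2: 3,495 × $17 = $59,415. Book value $187,748.
Year 3: 4,546 × $17 = $77,282. Book value $110,466.
Year 4: 1,998 × $17 = $33,966. Book value $76,500.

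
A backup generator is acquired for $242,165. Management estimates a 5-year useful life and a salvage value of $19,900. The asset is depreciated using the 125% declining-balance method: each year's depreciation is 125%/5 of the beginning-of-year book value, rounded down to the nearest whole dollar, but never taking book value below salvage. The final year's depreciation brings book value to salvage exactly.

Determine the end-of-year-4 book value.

$76,623

Depreciable base = $242,165 − $19,900 = $222,265.
Year 1: ⌊$242,165 × 125%/5⌋ = $60,541. Book value $181,624.
Year 2: ⌊$181,624 × 125%/5⌋ = $45,406. Book value $136,218.
Year 3: ⌊$136,218 × 125%/5⌋ = $34,054. Book value $102,164.
Year 4: ⌊$102,164 × 125%/5⌋ = $25,541. Book value $76,623.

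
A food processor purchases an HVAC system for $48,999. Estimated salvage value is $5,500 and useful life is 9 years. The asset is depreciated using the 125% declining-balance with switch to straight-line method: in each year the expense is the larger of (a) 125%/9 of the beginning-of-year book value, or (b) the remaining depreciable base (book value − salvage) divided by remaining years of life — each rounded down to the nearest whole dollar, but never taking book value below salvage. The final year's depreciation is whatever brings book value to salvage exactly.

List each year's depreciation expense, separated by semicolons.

$6,805; $5,860; $5,046; $4,345; $4,288; $4,288; $4,289; $4,289; $4,289

Depreciable base = $48,999 − $5,500 = $43,499.
Year 1: DB = ⌊$48,999 × 125%/9⌋ = $6,805; SL = ⌊$43,499/9⌋ = $4,833 → take DB $6,805. Book value $42,194.
Year 2: DB = ⌊$42,194 × 125%/9⌋ = $5,860; SL = ⌊$36,694/8⌋ = $4,586 → take DB $5,860. Book value $36,334.
Year 3: DB = ⌊$36,334 × 125%/9⌋ = $5,046; SL = ⌊$30,834/7⌋ = $4,404 → take DB $5,046. Book value $31,288.
Year 4: DB = ⌊$31,288 × 125%/9⌋ = $4,345; SL = ⌊$25,788/6⌋ = $4,298 → take DB $4,345. Book value $26,943.
Year 5: DB = ⌊$26,943 × 125%/9⌋ = $3,742; SL = ⌊$21,443/5⌋ = $4,288 → take SL $4,288. Book value $22,655.
Year 6: DB = ⌊$22,655 × 125%/9⌋ = $3,146; SL = ⌊$17,155/4⌋ = $4,288 → take SL $4,288. Book value $18,367.
Year 7: DB = ⌊$18,367 × 125%/9⌋ = $2,550; SL = ⌊$12,867/3⌋ = $4,289 → take SL $4,289. Book value $14,078.
Year 8: DB = ⌊$14,078 × 125%/9⌋ = $1,955; SL = ⌊$8,578/2⌋ = $4,289 → take SL $4,289. Book value $9,789.
Year 9 (final): $9,789 − $5,500 = $4,289. Book value $5,500.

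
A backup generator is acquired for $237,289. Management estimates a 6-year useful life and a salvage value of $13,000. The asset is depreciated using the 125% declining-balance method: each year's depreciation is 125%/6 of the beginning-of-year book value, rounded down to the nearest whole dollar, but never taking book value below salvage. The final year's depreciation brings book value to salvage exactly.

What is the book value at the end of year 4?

$93,208

Depreciable base = $237,289 − $13,000 = $224,289.
Year 1: ⌊$237,289 × 125%/6⌋ = $49,435. Book value $187,854.
Year 2: ⌊$187,854 × 125%/6⌋ = $39,136. Book value $148,718.
Year 3: ⌊$148,718 × 125%/6⌋ = $30,982. Book value $117,736.
Year 4: ⌊$117,736 × 125%/6⌋ = $24,528. Book value $93,208.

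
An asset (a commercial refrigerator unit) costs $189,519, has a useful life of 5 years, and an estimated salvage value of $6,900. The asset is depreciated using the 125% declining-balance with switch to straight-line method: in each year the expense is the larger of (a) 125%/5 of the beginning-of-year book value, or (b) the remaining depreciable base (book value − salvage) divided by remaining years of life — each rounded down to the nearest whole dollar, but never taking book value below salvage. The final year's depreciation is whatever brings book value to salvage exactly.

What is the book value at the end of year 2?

Depreciable base = $189,519 − $6,900 = $182,619.
Year 1: DB = ⌊$189,519 × 125%/5⌋ = $47,379; SL = ⌊$182,619/5⌋ = $36,523 → take DB $47,379. Book value $142,140.
Year 2: DB = ⌊$142,140 × 125%/5⌋ = $35,535; SL = ⌊$135,240/4⌋ = $33,810 → take DB $35,535. Book value $106,605.

$106,605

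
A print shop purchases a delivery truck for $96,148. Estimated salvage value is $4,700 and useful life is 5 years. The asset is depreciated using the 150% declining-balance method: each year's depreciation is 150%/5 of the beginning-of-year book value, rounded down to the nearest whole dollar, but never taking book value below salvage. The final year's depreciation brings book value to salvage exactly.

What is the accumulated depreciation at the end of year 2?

Depreciable base = $96,148 − $4,700 = $91,448.
Year 1: ⌊$96,148 × 150%/5⌋ = $28,844. Book value $67,304.
Year 2: ⌊$67,304 × 150%/5⌋ = $20,191. Book value $47,113.
Accumulated through year 2 = $96,148 − $47,113 = $49,035.

$49,035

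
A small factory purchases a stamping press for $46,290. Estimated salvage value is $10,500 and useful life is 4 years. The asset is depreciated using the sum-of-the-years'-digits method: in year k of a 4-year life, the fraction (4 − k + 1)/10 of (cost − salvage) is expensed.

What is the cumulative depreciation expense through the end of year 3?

Depreciable base = $46,290 − $10,500 = $35,790.
Sum of the years' digits = 4+3+2+1 = 10.
Year 1: $35,790 × 4/10 = $14,316. Book value $31,974.
Year 2: $35,790 × 3/10 = $10,737. Book value $21,237.
Year 3: $35,790 × 2/10 = $7,158. Book value $14,079.
Accumulated through year 3 = $46,290 − $14,079 = $32,211.

$32,211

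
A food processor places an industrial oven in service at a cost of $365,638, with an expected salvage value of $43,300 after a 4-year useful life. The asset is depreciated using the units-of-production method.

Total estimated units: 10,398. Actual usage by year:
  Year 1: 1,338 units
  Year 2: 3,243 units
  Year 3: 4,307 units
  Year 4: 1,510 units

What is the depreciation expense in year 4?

Depreciable base = $365,638 − $43,300 = $322,338.
Rate = $322,338 / 10,398 units = $31 per unit.
Year 1: 1,338 × $31 = $41,478. Book value $324,160.
Year 2: 3,243 × $31 = $100,533. Book value $223,627.
Year 3: 4,307 × $31 = $133,517. Book value $90,110.
Year 4: 1,510 × $31 = $46,810. Book value $43,300.

$46,810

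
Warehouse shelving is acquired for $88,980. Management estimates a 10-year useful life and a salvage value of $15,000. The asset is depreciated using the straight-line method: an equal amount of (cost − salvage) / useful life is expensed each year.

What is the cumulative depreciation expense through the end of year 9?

Depreciable base = $88,980 − $15,000 = $73,980.
Annual expense = $73,980 / 10 = $7,398.
End of year 1: book value $81,582.
End of year 2: book value $74,184.
End of year 3: book value $66,786.
End of year 4: book value $59,388.
End of year 5: book value $51,990.
End of year 6: book value $44,592.
End of year 7: book value $37,194.
End of year 8: book value $29,796.
End of year 9: book value $22,398.
Accumulated through year 9 = $88,980 − $22,398 = $66,582.

$66,582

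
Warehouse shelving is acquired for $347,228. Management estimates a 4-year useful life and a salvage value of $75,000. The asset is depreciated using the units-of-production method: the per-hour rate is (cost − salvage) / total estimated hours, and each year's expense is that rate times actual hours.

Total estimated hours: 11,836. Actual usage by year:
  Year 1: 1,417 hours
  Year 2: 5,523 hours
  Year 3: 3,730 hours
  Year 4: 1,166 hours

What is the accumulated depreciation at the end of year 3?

Depreciable base = $347,228 − $75,000 = $272,228.
Rate = $272,228 / 11,836 hours = $23 per hour.
Year 1: 1,417 × $23 = $32,591. Book value $314,637.
Year 2: 5,523 × $23 = $127,029. Book value $187,608.
Year 3: 3,730 × $23 = $85,790. Book value $101,818.
Accumulated through year 3 = $347,228 − $101,818 = $245,410.

$245,410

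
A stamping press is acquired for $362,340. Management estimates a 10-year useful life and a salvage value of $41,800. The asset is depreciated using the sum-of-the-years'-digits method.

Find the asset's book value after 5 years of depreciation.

$129,220

Depreciable base = $362,340 − $41,800 = $320,540.
Sum of the years' digits = 10+9+8+7+6+5+4+3+2+1 = 55.
Year 1: $320,540 × 10/55 = $58,280. Book value $304,060.
Year 2: $320,540 × 9/55 = $52,452. Book value $251,608.
Year 3: $320,540 × 8/55 = $46,624. Book value $204,984.
Year 4: $320,540 × 7/55 = $40,796. Book value $164,188.
Year 5: $320,540 × 6/55 = $34,968. Book value $129,220.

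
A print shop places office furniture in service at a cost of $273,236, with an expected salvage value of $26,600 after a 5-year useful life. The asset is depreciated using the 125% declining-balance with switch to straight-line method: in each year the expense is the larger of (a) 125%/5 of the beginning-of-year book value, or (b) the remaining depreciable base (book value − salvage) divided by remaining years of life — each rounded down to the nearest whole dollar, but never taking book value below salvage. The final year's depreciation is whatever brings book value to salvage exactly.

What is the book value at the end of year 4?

Depreciable base = $273,236 − $26,600 = $246,636.
Year 1: DB = ⌊$273,236 × 125%/5⌋ = $68,309; SL = ⌊$246,636/5⌋ = $49,327 → take DB $68,309. Book value $204,927.
Year 2: DB = ⌊$204,927 × 125%/5⌋ = $51,231; SL = ⌊$178,327/4⌋ = $44,581 → take DB $51,231. Book value $153,696.
Year 3: DB = ⌊$153,696 × 125%/5⌋ = $38,424; SL = ⌊$127,096/3⌋ = $42,365 → take SL $42,365. Book value $111,331.
Year 4: DB = ⌊$111,331 × 125%/5⌋ = $27,832; SL = ⌊$84,731/2⌋ = $42,365 → take SL $42,365. Book value $68,966.

$68,966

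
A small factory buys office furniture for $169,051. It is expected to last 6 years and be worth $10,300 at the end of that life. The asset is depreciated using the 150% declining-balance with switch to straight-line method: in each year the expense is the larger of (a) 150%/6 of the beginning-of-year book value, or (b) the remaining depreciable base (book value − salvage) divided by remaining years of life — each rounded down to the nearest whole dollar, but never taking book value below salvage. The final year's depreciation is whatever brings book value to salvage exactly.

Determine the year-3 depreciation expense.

Depreciable base = $169,051 − $10,300 = $158,751.
Year 1: DB = ⌊$169,051 × 150%/6⌋ = $42,262; SL = ⌊$158,751/6⌋ = $26,458 → take DB $42,262. Book value $126,789.
Year 2: DB = ⌊$126,789 × 150%/6⌋ = $31,697; SL = ⌊$116,489/5⌋ = $23,297 → take DB $31,697. Book value $95,092.
Year 3: DB = ⌊$95,092 × 150%/6⌋ = $23,773; SL = ⌊$84,792/4⌋ = $21,198 → take DB $23,773. Book value $71,319.

$23,773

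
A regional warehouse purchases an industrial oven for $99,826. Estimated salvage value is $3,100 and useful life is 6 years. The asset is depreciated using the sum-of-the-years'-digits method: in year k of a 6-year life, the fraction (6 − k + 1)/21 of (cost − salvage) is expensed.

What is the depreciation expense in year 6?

$4,606

Depreciable base = $99,826 − $3,100 = $96,726.
Sum of the years' digits = 6+5+4+3+2+1 = 21.
Year 1: $96,726 × 6/21 = $27,636. Book value $72,190.
Year 2: $96,726 × 5/21 = $23,030. Book value $49,160.
Year 3: $96,726 × 4/21 = $18,424. Book value $30,736.
Year 4: $96,726 × 3/21 = $13,818. Book value $16,918.
Year 5: $96,726 × 2/21 = $9,212. Book value $7,706.
Year 6: $96,726 × 1/21 = $4,606. Book value $3,100.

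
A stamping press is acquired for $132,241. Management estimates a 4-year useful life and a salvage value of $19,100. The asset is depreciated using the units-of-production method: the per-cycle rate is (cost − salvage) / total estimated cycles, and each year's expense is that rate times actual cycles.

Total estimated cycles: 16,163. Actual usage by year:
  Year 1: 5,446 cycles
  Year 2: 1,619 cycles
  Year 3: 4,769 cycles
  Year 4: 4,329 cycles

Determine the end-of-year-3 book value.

$49,403

Depreciable base = $132,241 − $19,100 = $113,141.
Rate = $113,141 / 16,163 cycles = $7 per cycle.
Year 1: 5,446 × $7 = $38,122. Book value $94,119.
Year 2: 1,619 × $7 = $11,333. Book value $82,786.
Year 3: 4,769 × $7 = $33,383. Book value $49,403.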